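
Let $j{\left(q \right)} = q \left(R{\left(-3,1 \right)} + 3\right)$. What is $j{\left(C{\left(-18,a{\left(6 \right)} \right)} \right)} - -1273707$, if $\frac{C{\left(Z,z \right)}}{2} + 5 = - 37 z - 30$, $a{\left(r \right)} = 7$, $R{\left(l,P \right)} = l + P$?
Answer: $1273119$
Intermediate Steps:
$R{\left(l,P \right)} = P + l$
$C{\left(Z,z \right)} = -70 - 74 z$ ($C{\left(Z,z \right)} = -10 + 2 \left(- 37 z - 30\right) = -10 + 2 \left(-30 - 37 z\right) = -10 - \left(60 + 74 z\right) = -70 - 74 z$)
$j{\left(q \right)} = q$ ($j{\left(q \right)} = q \left(\left(1 - 3\right) + 3\right) = q \left(-2 + 3\right) = q 1 = q$)
$j{\left(C{\left(-18,a{\left(6 \right)} \right)} \right)} - -1273707 = \left(-70 - 518\right) - -1273707 = \left(-70 - 518\right) + 1273707 = -588 + 1273707 = 1273119$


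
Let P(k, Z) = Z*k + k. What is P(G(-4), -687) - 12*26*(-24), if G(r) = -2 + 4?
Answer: 6116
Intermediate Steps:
G(r) = 2
P(k, Z) = k + Z*k
P(G(-4), -687) - 12*26*(-24) = 2*(1 - 687) - 12*26*(-24) = 2*(-686) - 312*(-24) = -1372 - 1*(-7488) = -1372 + 7488 = 6116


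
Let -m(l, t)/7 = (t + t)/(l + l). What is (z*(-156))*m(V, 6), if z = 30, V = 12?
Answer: 16380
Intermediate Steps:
m(l, t) = -7*t/l (m(l, t) = -7*(t + t)/(l + l) = -7*2*t/(2*l) = -7*2*t*1/(2*l) = -7*t/l)
(z*(-156))*m(V, 6) = (30*(-156))*(-7*6/12) = -(-32760)*6/12 = -4680*(-7/2) = 16380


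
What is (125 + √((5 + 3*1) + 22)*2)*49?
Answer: 6125 + 98*√30 ≈ 6661.8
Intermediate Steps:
(125 + √((5 + 3*1) + 22)*2)*49 = (125 + √((5 + 3) + 22)*2)*49 = (125 + √(8 + 22)*2)*49 = (125 + √30*2)*49 = (125 + 2*√30)*49 = 6125 + 98*√30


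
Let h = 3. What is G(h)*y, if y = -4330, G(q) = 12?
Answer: -51960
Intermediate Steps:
G(h)*y = 12*(-4330) = -51960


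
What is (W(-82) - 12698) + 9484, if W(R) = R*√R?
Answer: -3214 - 82*I*√82 ≈ -3214.0 - 742.54*I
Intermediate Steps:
W(R) = R^(3/2)
(W(-82) - 12698) + 9484 = ((-82)^(3/2) - 12698) + 9484 = (-82*I*√82 - 12698) + 9484 = (-12698 - 82*I*√82) + 9484 = -3214 - 82*I*√82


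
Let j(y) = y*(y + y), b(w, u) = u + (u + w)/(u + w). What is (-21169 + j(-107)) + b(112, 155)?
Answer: 1885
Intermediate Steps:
b(w, u) = 1 + u (b(w, u) = u + 1 = 1 + u)
j(y) = 2*y**2 (j(y) = y*(2*y) = 2*y**2)
(-21169 + j(-107)) + b(112, 155) = (-21169 + 2*(-107)**2) + (1 + 155) = (-21169 + 2*11449) + 156 = (-21169 + 22898) + 156 = 1729 + 156 = 1885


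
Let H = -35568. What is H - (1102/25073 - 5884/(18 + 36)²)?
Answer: -650083543231/18278217 ≈ -35566.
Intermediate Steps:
H - (1102/25073 - 5884/(18 + 36)²) = -35568 - (1102/25073 - 5884/(18 + 36)²) = -35568 - (1102*(1/25073) - 5884/(54²)) = -35568 - (1102/25073 - 5884/2916) = -35568 - (1102/25073 - 5884*1/2916) = -35568 - (1102/25073 - 1471/729) = -35568 - 1*(-36079025/18278217) = -35568 + 36079025/18278217 = -650083543231/18278217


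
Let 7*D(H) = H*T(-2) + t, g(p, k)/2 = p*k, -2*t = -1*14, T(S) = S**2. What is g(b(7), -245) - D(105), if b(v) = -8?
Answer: 3859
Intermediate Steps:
t = 7 (t = -(-1)*14/2 = -1/2*(-14) = 7)
g(p, k) = 2*k*p (g(p, k) = 2*(p*k) = 2*(k*p) = 2*k*p)
D(H) = 1 + 4*H/7 (D(H) = (H*(-2)**2 + 7)/7 = (H*4 + 7)/7 = (4*H + 7)/7 = (7 + 4*H)/7 = 1 + 4*H/7)
g(b(7), -245) - D(105) = 2*(-245)*(-8) - (1 + (4/7)*105) = 3920 - (1 + 60) = 3920 - 1*61 = 3920 - 61 = 3859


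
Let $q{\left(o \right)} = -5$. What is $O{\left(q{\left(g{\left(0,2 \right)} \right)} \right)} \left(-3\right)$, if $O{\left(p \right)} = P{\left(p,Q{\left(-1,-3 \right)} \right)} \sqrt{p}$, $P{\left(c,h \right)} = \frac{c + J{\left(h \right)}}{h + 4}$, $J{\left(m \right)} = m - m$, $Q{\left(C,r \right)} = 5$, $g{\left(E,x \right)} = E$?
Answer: $\frac{5 i \sqrt{5}}{3} \approx 3.7268 i$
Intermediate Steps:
$J{\left(m \right)} = 0$
$P{\left(c,h \right)} = \frac{c}{4 + h}$ ($P{\left(c,h \right)} = \frac{c + 0}{h + 4} = \frac{c}{4 + h}$)
$O{\left(p \right)} = \frac{p^{\frac{3}{2}}}{9}$ ($O{\left(p \right)} = \frac{p}{4 + 5} \sqrt{p} = \frac{p}{9} \sqrt{p} = \frac{p^{\frac{3}{2}}}{9}$)
$O{\left(q{\left(g{\left(0,2 \right)} \right)} \right)} \left(-3\right) = \frac{\left(-5\right)^{\frac{3}{2}}}{9} \left(-3\right) = \frac{\left(-5\right) i \sqrt{5}}{9} \left(-3\right) = - \frac{5 i \sqrt{5}}{9} \left(-3\right) = \frac{5 i \sqrt{5}}{3}$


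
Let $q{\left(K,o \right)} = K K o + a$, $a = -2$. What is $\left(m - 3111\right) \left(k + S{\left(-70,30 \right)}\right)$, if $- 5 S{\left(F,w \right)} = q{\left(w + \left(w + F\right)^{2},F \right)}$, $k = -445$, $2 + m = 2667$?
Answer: $- \frac{82947426542}{5} \approx -1.6589 \cdot 10^{10}$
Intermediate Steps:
$m = 2665$ ($m = -2 + 2667 = 2665$)
$q{\left(K,o \right)} = -2 + o K^{2}$ ($q{\left(K,o \right)} = K K o - 2 = K^{2} o - 2 = o K^{2} - 2 = -2 + o K^{2}$)
$S{\left(F,w \right)} = \frac{2}{5} - \frac{F \left(w + \left(F + w\right)^{2}\right)^{2}}{5}$ ($S{\left(F,w \right)} = - \frac{-2 + F \left(w + \left(w + F\right)^{2}\right)^{2}}{5} = - \frac{-2 + F \left(w + \left(F + w\right)^{2}\right)^{2}}{5} = \frac{2}{5} - \frac{F \left(w + \left(F + w\right)^{2}\right)^{2}}{5}$)
$\left(m - 3111\right) \left(k + S{\left(-70,30 \right)}\right) = \left(2665 - 3111\right) \left(-445 - \left(- \frac{2}{5} - 14 \left(30 + \left(-70 + 30\right)^{2}\right)^{2}\right)\right) = - 446 \left(-445 - \left(- \frac{2}{5} - 14 \left(30 + \left(-40\right)^{2}\right)^{2}\right)\right) = - 446 \left(-445 - \left(- \frac{2}{5} - 14 \left(30 + 1600\right)^{2}\right)\right) = - 446 \left(-445 - \left(- \frac{2}{5} - 14 \cdot 1630^{2}\right)\right) = - 446 \left(-445 - \left(- \frac{2}{5} - 37196600\right)\right) = - 446 \left(-445 + \left(\frac{2}{5} + 37196600\right)\right) = - 446 \left(-445 + \frac{185983002}{5}\right) = \left(-446\right) \frac{185980777}{5} = - \frac{82947426542}{5}$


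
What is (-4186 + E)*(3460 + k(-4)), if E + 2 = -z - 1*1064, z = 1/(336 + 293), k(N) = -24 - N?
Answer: -11364070960/629 ≈ -1.8067e+7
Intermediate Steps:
z = 1/629 ≈ 0.0015898
E = -670515/629 (E = -2 + (-1*1/629 - 1*1064) = -2 + (-1/629 - 1064) = -2 - 669257/629 = -670515/629 ≈ -1066.0)
(-4186 + E)*(3460 + k(-4)) = (-4186 - 670515/629)*(3460 + (-24 - 1*(-4))) = -3303509*(3460 + (-24 + 4))/629 = -3303509*(3460 - 20)/629 = -3303509/629*3440 = -11364070960/629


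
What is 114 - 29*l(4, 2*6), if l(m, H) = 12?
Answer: -234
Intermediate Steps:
114 - 29*l(4, 2*6) = 114 - 29*12 = 114 - 348 = -234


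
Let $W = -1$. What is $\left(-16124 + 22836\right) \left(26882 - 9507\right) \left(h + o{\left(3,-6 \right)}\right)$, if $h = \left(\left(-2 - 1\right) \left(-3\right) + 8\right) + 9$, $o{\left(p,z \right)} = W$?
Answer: $2915525000$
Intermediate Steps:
$o{\left(p,z \right)} = -1$
$h = 26$ ($h = \left(\left(-3\right) \left(-3\right) + 8\right) + 9 = \left(9 + 8\right) + 9 = 17 + 9 = 26$)
$\left(-16124 + 22836\right) \left(26882 - 9507\right) \left(h + o{\left(3,-6 \right)}\right) = \left(-16124 + 22836\right) \left(26882 - 9507\right) \left(26 - 1\right) = 6712 \cdot 17375 \cdot 25 = 116621000 \cdot 25 = 2915525000$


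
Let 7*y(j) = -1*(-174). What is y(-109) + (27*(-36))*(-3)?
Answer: 20586/7 ≈ 2940.9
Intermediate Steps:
y(j) = 174/7 (y(j) = (-1*(-174))/7 = (⅐)*174 = 174/7)
y(-109) + (27*(-36))*(-3) = 174/7 + (27*(-36))*(-3) = 174/7 - 972*(-3) = 174/7 + 2916 = 20586/7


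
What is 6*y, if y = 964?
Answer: 5784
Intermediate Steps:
6*y = 6*964 = 5784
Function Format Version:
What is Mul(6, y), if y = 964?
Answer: 5784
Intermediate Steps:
Mul(6, y) = Mul(6, 964) = 5784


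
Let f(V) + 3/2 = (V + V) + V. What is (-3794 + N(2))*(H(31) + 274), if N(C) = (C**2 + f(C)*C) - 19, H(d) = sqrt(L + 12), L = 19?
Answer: -1041200 - 3800*sqrt(31) ≈ -1.0624e+6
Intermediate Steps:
f(V) = -3/2 + 3*V (f(V) = -3/2 + ((V + V) + V) = -3/2 + (2*V + V) = -3/2 + 3*V)
H(d) = sqrt(31) (H(d) = sqrt(19 + 12) = sqrt(31))
N(C) = -19 + C**2 + C*(-3/2 + 3*C) (N(C) = (C**2 + (-3/2 + 3*C)*C) - 19 = (C**2 + C*(-3/2 + 3*C)) - 19 = -19 + C**2 + C*(-3/2 + 3*C))
(-3794 + N(2))*(H(31) + 274) = (-3794 + (-19 + 4*2**2 - 3/2*2))*(sqrt(31) + 274) = (-3794 + (-19 + 4*4 - 3))*(274 + sqrt(31)) = (-3794 + (-19 + 16 - 3))*(274 + sqrt(31)) = (-3794 - 6)*(274 + sqrt(31)) = -3800*(274 + sqrt(31)) = -1041200 - 3800*sqrt(31)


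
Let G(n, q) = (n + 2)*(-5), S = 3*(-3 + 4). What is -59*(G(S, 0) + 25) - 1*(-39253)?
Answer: 39253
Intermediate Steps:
S = 3 (S = 3*1 = 3)
G(n, q) = -10 - 5*n (G(n, q) = (2 + n)*(-5) = -10 - 5*n)
-59*(G(S, 0) + 25) - 1*(-39253) = -59*((-10 - 5*3) + 25) - 1*(-39253) = -59*((-10 - 15) + 25) + 39253 = -59*(-25 + 25) + 39253 = -59*0 + 39253 = 0 + 39253 = 39253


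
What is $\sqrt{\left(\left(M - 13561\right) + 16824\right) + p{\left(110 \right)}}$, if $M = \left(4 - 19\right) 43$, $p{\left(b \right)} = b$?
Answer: $2 \sqrt{682} \approx 52.23$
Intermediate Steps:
$M = -645$ ($M = \left(-15\right) 43 = -645$)
$\sqrt{\left(\left(M - 13561\right) + 16824\right) + p{\left(110 \right)}} = \sqrt{\left(\left(-645 - 13561\right) + 16824\right) + 110} = \sqrt{\left(-14206 + 16824\right) + 110} = \sqrt{2618 + 110} = \sqrt{2728} = 2 \sqrt{682}$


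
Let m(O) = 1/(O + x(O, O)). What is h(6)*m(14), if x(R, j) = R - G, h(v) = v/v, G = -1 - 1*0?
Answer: 1/29 ≈ 0.034483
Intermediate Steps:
G = -1 (G = -1 + 0 = -1)
h(v) = 1
x(R, j) = 1 + R (x(R, j) = R - 1*(-1) = R + 1 = 1 + R)
m(O) = 1/(1 + 2*O) (m(O) = 1/(O + (1 + O)) = 1/(1 + 2*O))
h(6)*m(14) = 1/(1 + 2*14) = 1/(1 + 28) = 1/29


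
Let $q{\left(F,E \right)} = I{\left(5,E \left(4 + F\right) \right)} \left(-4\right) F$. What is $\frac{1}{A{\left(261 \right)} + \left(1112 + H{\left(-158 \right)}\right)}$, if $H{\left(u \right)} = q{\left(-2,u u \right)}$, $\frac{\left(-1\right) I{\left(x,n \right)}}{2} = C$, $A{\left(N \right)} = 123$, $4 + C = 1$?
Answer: $\frac{1}{1283} \approx 0.00077942$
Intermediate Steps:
$C = -3$ ($C = -4 + 1 = -3$)
$I{\left(x,n \right)} = 6$ ($I{\left(x,n \right)} = \left(-2\right) \left(-3\right) = 6$)
$q{\left(F,E \right)} = - 24 F$ ($q{\left(F,E \right)} = 6 \left(-4\right) F = - 24 F$)
$H{\left(u \right)} = 48$ ($H{\left(u \right)} = \left(-24\right) \left(-2\right) = 48$)
$\frac{1}{A{\left(261 \right)} + \left(1112 + H{\left(-158 \right)}\right)} = \frac{1}{123 + \left(1112 + 48\right)} = \frac{1}{123 + 1160} = \frac{1}{1283}$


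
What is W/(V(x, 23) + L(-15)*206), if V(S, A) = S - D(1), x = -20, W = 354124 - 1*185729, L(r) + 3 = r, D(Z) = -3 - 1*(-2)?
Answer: -168395/3727 ≈ -45.182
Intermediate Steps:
D(Z) = -1 (D(Z) = -3 + 2 = -1)
L(r) = -3 + r
W = 168395 (W = 354124 - 185729 = 168395)
V(S, A) = 1 + S (V(S, A) = S - 1*(-1) = S + 1 = 1 + S)
W/(V(x, 23) + L(-15)*206) = 168395/((1 - 20) + (-3 - 15)*206) = 168395/(-19 - 18*206) = 168395/(-19 - 3708) = 168395/(-3727) = 168395*(-1/3727) = -168395/3727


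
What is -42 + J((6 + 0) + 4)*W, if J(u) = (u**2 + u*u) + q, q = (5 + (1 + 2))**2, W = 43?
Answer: 11310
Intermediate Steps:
q = 64 (q = (5 + 3)**2 = 8**2 = 64)
J(u) = 64 + 2*u**2 (J(u) = (u**2 + u*u) + 64 = (u**2 + u**2) + 64 = 2*u**2 + 64 = 64 + 2*u**2)
-42 + J((6 + 0) + 4)*W = -42 + (64 + 2*((6 + 0) + 4)**2)*43 = -42 + (64 + 2*(6 + 4)**2)*43 = -42 + (64 + 2*10**2)*43 = -42 + (64 + 2*100)*43 = -42 + (64 + 200)*43 = -42 + 264*43 = -42 + 11352 = 11310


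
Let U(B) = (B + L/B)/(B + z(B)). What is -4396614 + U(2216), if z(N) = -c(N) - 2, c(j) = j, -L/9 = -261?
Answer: -19490706253/4432 ≈ -4.3977e+6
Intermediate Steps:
L = 2349 (L = -9*(-261) = 2349)
z(N) = -2 - N (z(N) = -N - 2 = -2 - N)
U(B) = -2349/(2*B) - B/2 (U(B) = (B + 2349/B)/(B + (-2 - B)) = (B + 2349/B)/(-2) = (B + 2349/B)*(-½) = -2349/(2*B) - B/2)
-4396614 + U(2216) = -4396614 + (½)*(-2349 - 1*2216²)/2216 = -4396614 + (½)*(1/2216)*(-2349 - 1*4910656) = -4396614 + (½)*(1/2216)*(-2349 - 4910656) = -4396614 + (½)*(1/2216)*(-4913005) = -4396614 - 4913005/4432 = -19490706253/4432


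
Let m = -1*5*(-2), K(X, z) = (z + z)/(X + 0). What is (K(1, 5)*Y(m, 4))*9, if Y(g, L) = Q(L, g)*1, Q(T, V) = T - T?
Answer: 0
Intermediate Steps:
K(X, z) = 2*z/X (K(X, z) = (2*z)/X = 2*z/X)
m = 10 (m = -5*(-2) = 10)
Q(T, V) = 0
Y(g, L) = 0 (Y(g, L) = 0*1 = 0)
(K(1, 5)*Y(m, 4))*9 = ((2*5/1)*0)*9 = ((2*5*1)*0)*9 = (10*0)*9 = 0*9 = 0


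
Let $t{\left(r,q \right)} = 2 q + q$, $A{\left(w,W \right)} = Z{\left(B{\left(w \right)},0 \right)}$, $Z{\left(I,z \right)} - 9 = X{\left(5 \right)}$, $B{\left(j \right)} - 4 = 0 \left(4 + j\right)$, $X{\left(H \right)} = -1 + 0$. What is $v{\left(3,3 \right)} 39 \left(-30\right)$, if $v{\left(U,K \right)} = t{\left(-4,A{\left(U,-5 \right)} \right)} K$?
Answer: $-84240$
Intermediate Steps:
$X{\left(H \right)} = -1$
$B{\left(j \right)} = 4$ ($B{\left(j \right)} = 4 + 0 \left(4 + j\right) = 4 + 0 = 4$)
$Z{\left(I,z \right)} = 8$ ($Z{\left(I,z \right)} = 9 - 1 = 8$)
$A{\left(w,W \right)} = 8$
$t{\left(r,q \right)} = 3 q$
$v{\left(U,K \right)} = 24 K$ ($v{\left(U,K \right)} = 3 \cdot 8 K = 24 K$)
$v{\left(3,3 \right)} 39 \left(-30\right) = 24 \cdot 3 \cdot 39 \left(-30\right) = 72 \cdot 39 \left(-30\right) = 2808 \left(-30\right) = -84240$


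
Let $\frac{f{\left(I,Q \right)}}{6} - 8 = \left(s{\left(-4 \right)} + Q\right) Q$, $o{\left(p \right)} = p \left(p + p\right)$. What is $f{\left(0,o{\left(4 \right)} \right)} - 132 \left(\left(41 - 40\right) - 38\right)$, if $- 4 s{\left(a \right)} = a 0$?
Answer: $11076$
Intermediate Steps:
$s{\left(a \right)} = 0$ ($s{\left(a \right)} = - \frac{a 0}{4} = \left(- \frac{1}{4}\right) 0 = 0$)
$o{\left(p \right)} = 2 p^{2}$ ($o{\left(p \right)} = p 2 p = 2 p^{2}$)
$f{\left(I,Q \right)} = 48 + 6 Q^{2}$ ($f{\left(I,Q \right)} = 48 + 6 \left(0 + Q\right) Q = 48 + 6 Q Q = 48 + 6 Q^{2}$)
$f{\left(0,o{\left(4 \right)} \right)} - 132 \left(\left(41 - 40\right) - 38\right) = \left(48 + 6 \left(2 \cdot 4^{2}\right)^{2}\right) - 132 \left(\left(41 - 40\right) - 38\right) = \left(48 + 6 \left(2 \cdot 16\right)^{2}\right) - 132 \left(1 - 38\right) = \left(48 + 6 \cdot 32^{2}\right) - -4884 = \left(48 + 6 \cdot 1024\right) + 4884 = \left(48 + 6144\right) + 4884 = 6192 + 4884 = 11076$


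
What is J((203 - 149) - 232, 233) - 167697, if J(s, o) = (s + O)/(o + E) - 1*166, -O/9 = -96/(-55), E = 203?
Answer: -2012682697/11990 ≈ -1.6786e+5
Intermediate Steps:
O = -864/55 (O = -(-864)/(-55) = -(-864)*(-1)/55 = -9*96/55 = -864/55 ≈ -15.709)
J(s, o) = -166 + (-864/55 + s)/(203 + o) (J(s, o) = (s - 864/55)/(o + 203) - 1*166 = (-864/55 + s)/(203 + o) - 166 = -166 + (-864/55 + s)/(203 + o))
J((203 - 149) - 232, 233) - 167697 = (-1854254/55 + ((203 - 149) - 232) - 166*233)/(203 + 233) - 167697 = (-1854254/55 + (54 - 232) - 38678)/436 - 167697 = (-1854254/55 - 178 - 38678)/436 - 167697 = (1/436)*(-3991334/55) - 167697 = -1995667/11990 - 167697 = -2012682697/11990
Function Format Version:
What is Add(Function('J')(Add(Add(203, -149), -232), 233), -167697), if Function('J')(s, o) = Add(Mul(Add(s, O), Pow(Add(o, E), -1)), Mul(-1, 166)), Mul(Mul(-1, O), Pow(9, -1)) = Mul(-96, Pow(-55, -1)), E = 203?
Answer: Rational(-2012682697, 11990) ≈ -1.6786e+5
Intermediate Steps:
O = Rational(-864, 55) (O = Mul(-9, Mul(-96, Pow(-55, -1))) = Mul(-9, Mul(-96, Rational(-1, 55))) = Mul(-9, Rational(96, 55)) = Rational(-864, 55) ≈ -15.709)
Function('J')(s, o) = Add(-166, Mul(Pow(Add(203, o), -1), Add(Rational(-864, 55), s))) (Function('J')(s, o) = Add(Mul(Add(s, Rational(-864, 55)), Pow(Add(o, 203), -1)), Mul(-1, 166)) = Add(Mul(Add(Rational(-864, 55), s), Pow(Add(203, o), -1)), -166) = Add(Mul(Pow(Add(203, o), -1), Add(Rational(-864, 55), s)), -166) = Add(-166, Mul(Pow(Add(203, o), -1), Add(Rational(-864, 55), s))))
Add(Function('J')(Add(Add(203, -149), -232), 233), -167697) = Add(Mul(Pow(Add(203, 233), -1), Add(Rational(-1854254, 55), Add(Add(203, -149), -232), Mul(-166, 233))), -167697) = Add(Mul(Pow(436, -1), Add(Rational(-1854254, 55), Add(54, -232), -38678)), -167697) = Add(Mul(Rational(1, 436), Add(Rational(-1854254, 55), -178, -38678)), -167697) = Add(Mul(Rational(1, 436), Rational(-3991334, 55)), -167697) = Add(Rational(-1995667, 11990), -167697) = Rational(-2012682697, 11990)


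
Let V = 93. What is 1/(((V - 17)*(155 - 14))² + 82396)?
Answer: 1/114915052 ≈ 8.7021e-9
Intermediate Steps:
1/(((V - 17)*(155 - 14))² + 82396) = 1/(((93 - 17)*(155 - 14))² + 82396) = 1/((76*141)² + 82396) = 1/(10716² + 82396) = 1/(114832656 + 82396) = 1/114915052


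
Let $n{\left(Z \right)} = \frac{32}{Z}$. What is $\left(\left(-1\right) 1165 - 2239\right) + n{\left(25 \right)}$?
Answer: $- \frac{85068}{25} \approx -3402.7$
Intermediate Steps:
$\left(\left(-1\right) 1165 - 2239\right) + n{\left(25 \right)} = \left(\left(-1\right) 1165 - 2239\right) + \frac{32}{25} = \left(-1165 - 2239\right) + 32 \cdot \frac{1}{25} = -3404 + \frac{32}{25} = - \frac{85068}{25}$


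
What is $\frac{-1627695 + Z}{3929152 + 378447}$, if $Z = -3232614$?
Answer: $- \frac{4860309}{4307599} \approx -1.1283$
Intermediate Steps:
$\frac{-1627695 + Z}{3929152 + 378447} = \frac{-1627695 - 3232614}{3929152 + 378447} = - \frac{4860309}{4307599}$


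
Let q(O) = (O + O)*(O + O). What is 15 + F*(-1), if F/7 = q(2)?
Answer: -97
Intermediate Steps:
q(O) = 4*O**2 (q(O) = (2*O)*(2*O) = 4*O**2)
F = 112 (F = 7*(4*2**2) = 7*(4*4) = 7*16 = 112)
15 + F*(-1) = 15 + 112*(-1) = 15 - 112 = -97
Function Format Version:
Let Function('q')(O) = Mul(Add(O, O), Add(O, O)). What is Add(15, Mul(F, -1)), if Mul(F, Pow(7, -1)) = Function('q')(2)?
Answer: -97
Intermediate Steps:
Function('q')(O) = Mul(4, Pow(O, 2)) (Function('q')(O) = Mul(Mul(2, O), Mul(2, O)) = Mul(4, Pow(O, 2)))
F = 112 (F = Mul(7, Mul(4, Pow(2, 2))) = Mul(7, Mul(4, 4)) = Mul(7, 16) = 112)
Add(15, Mul(F, -1)) = Add(15, Mul(112, -1)) = Add(15, -112) = -97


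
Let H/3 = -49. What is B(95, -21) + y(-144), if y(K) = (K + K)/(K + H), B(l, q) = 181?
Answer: 17653/97 ≈ 181.99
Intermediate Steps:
H = -147 (H = 3*(-49) = -147)
y(K) = 2*K/(-147 + K) (y(K) = (K + K)/(K - 147) = (2*K)/(-147 + K) = 2*K/(-147 + K))
B(95, -21) + y(-144) = 181 + 2*(-144)/(-147 - 144) = 181 + 2*(-144)/(-291) = 181 + 2*(-144)*(-1/291) = 181 + 96/97 = 17653/97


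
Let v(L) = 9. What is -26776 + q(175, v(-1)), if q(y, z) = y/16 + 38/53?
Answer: -22696165/848 ≈ -26764.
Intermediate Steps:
q(y, z) = 38/53 + y/16 (q(y, z) = y*(1/16) + 38*(1/53) = y/16 + 38/53 = 38/53 + y/16)
-26776 + q(175, v(-1)) = -26776 + (38/53 + (1/16)*175) = -26776 + (38/53 + 175/16) = -26776 + 9883/848 = -22696165/848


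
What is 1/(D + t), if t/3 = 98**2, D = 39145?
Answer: 1/67957 ≈ 1.4715e-5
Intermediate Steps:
t = 28812 (t = 3*98**2 = 3*9604 = 28812)
1/(D + t) = 1/(39145 + 28812) = 1/67957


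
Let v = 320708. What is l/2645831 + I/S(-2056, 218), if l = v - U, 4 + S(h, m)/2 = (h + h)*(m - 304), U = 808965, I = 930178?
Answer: 1057885547563/935639924868 ≈ 1.1307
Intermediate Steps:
S(h, m) = -8 + 4*h*(-304 + m) (S(h, m) = -8 + 2*((h + h)*(m - 304)) = -8 + 2*((2*h)*(-304 + m)) = -8 + 2*(2*h*(-304 + m)) = -8 + 4*h*(-304 + m))
l = -488257 (l = 320708 - 1*808965 = 320708 - 808965 = -488257)
l/2645831 + I/S(-2056, 218) = -488257/2645831 + 930178/(-8 - 1216*(-2056) + 4*(-2056)*218) = -488257*1/2645831 + 930178/(-8 + 2500096 - 1792832) = -488257/2645831 + 930178/707256 = -488257/2645831 + 930178*(1/707256) = -488257/2645831 + 465089/353628 = 1057885547563/935639924868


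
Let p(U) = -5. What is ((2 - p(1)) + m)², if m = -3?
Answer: 16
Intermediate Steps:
((2 - p(1)) + m)² = ((2 - 1*(-5)) - 3)² = ((2 + 5) - 3)² = (7 - 3)² = 4² = 16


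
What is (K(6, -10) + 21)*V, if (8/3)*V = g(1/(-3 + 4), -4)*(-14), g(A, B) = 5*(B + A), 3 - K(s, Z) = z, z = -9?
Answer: 10395/4 ≈ 2598.8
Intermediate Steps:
K(s, Z) = 12 (K(s, Z) = 3 - 1*(-9) = 3 + 9 = 12)
g(A, B) = 5*A + 5*B (g(A, B) = 5*(A + B) = 5*A + 5*B)
V = 315/4 (V = 3*((5/(-3 + 4) + 5*(-4))*(-14))/8 = 3*((5/1 - 20)*(-14))/8 = 3*((5*1 - 20)*(-14))/8 = 3*((5 - 20)*(-14))/8 = 3*(-15*(-14))/8 = (3/8)*210 = 315/4 ≈ 78.750)
(K(6, -10) + 21)*V = (12 + 21)*(315/4) = 33*(315/4) = 10395/4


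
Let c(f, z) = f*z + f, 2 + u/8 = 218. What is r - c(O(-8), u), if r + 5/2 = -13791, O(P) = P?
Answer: 77/2 ≈ 38.500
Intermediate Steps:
u = 1728 (u = -16 + 8*218 = -16 + 1744 = 1728)
c(f, z) = f + f*z
r = -27587/2 (r = -5/2 - 13791 = -27587/2 ≈ -13794.)
r - c(O(-8), u) = -27587/2 - (-8)*(1 + 1728) = -27587/2 - (-8)*1729 = -27587/2 - 1*(-13832) = -27587/2 + 13832 = 77/2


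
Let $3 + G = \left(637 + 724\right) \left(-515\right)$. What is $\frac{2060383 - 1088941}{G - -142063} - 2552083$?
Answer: $- \frac{158471701823}{62095} \approx -2.5521 \cdot 10^{6}$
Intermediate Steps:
$G = -700918$ ($G = -3 + \left(637 + 724\right) \left(-515\right) = -3 + 1361 \left(-515\right) = -3 - 700915 = -700918$)
$\frac{2060383 - 1088941}{G - -142063} - 2552083 = \frac{2060383 - 1088941}{-700918 - -142063} - 2552083 = \frac{971442}{-700918 + \left(-337909 + 479972\right)} - 2552083 = \frac{971442}{-700918 + 142063} - 2552083 = \frac{971442}{-558855} - 2552083 = 971442 \left(- \frac{1}{558855}\right) - 2552083 = - \frac{107938}{62095} - 2552083 = - \frac{158471701823}{62095}$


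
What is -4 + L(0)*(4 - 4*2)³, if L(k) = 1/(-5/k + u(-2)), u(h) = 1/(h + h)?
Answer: -4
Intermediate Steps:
u(h) = 1/(2*h)
L(k) = 1/(-¼ - 5/k) (L(k) = 1/(-5/k + (½)/(-2)) = 1/(-5/k + (½)*(-½)) = 1/(-5/k - ¼) = 1/(-¼ - 5/k))
-4 + L(0)*(4 - 4*2)³ = -4 + (4*0/(-20 - 1*0))*(4 - 4*2)³ = -4 + (4*0/(-20 + 0))*(4 - 8)³ = -4 + (4*0/(-20))*(-4)³ = -4 + (4*0*(-1/20))*(-64) = -4 + 0*(-64) = -4 + 0 = -4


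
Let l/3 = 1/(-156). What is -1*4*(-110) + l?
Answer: 22879/52 ≈ 439.98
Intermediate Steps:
l = -1/52 (l = 3/(-156) = 3*(-1/156) = -1/52 ≈ -0.019231)
-1*4*(-110) + l = -1*4*(-110) - 1/52 = -4*(-110) - 1/52 = 440 - 1/52 = 22879/52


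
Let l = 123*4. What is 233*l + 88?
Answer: 114724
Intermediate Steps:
l = 492
233*l + 88 = 233*492 + 88 = 114636 + 88 = 114724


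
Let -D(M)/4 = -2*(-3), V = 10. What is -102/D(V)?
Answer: 17/4 ≈ 4.2500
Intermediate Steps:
D(M) = -24 (D(M) = -(-8)*(-3) = -4*6 = -24)
-102/D(V) = -102/(-24) = -102*(-1/24) = 17/4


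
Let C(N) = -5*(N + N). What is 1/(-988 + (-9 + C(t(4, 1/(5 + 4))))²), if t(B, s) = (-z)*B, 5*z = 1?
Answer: -1/987 ≈ -0.0010132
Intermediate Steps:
z = ⅕ (z = (⅕)*1 = ⅕ ≈ 0.20000)
t(B, s) = -B/5 (t(B, s) = (-1*⅕)*B = -B/5)
C(N) = -10*N
1/(-988 + (-9 + C(t(4, 1/(5 + 4))))²) = 1/(-988 + (-9 - (-2)*4)²) = 1/(-988 + (-9 - 10*(-⅘))²) = 1/(-988 + (-9 + 8)²) = 1/(-988 + (-1)²) = 1/(-988 + 1) = 1/(-987) = -1/987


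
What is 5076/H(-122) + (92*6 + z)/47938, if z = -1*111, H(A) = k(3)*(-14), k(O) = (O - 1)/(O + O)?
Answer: -364996845/335566 ≈ -1087.7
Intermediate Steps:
k(O) = (-1 + O)/(2*O) (k(O) = (-1 + O)/((2*O)) = (-1 + O)*(1/(2*O)) = (-1 + O)/(2*O))
H(A) = -14/3 (H(A) = ((½)*(-1 + 3)/3)*(-14) = ((½)*(⅓)*2)*(-14) = (⅓)*(-14) = -14/3)
z = -111
5076/H(-122) + (92*6 + z)/47938 = 5076/(-14/3) + (92*6 - 111)/47938 = 5076*(-3/14) + (552 - 111)*(1/47938) = -7614/7 + 441*(1/47938) = -7614/7 + 441/47938 = -364996845/335566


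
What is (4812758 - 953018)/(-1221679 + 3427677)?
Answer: 1929870/1102999 ≈ 1.7497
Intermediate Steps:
(4812758 - 953018)/(-1221679 + 3427677) = 3859740/2205998 = 3859740*(1/2205998) = 1929870/1102999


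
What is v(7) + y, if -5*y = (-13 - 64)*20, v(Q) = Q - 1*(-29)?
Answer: 344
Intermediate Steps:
v(Q) = 29 + Q (v(Q) = Q + 29 = 29 + Q)
y = 308 (y = -(-13 - 64)*20/5 = -(-77)*20/5 = -⅕*(-1540) = 308)
v(7) + y = (29 + 7) + 308 = 36 + 308 = 344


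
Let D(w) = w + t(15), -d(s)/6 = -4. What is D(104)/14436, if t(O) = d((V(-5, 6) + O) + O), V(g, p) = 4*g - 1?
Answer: 32/3609 ≈ 0.0088667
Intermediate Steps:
V(g, p) = -1 + 4*g
d(s) = 24 (d(s) = -6*(-4) = 24)
t(O) = 24
D(w) = 24 + w (D(w) = w + 24 = 24 + w)
D(104)/14436 = (24 + 104)/14436 = 128*(1/14436) = 32/3609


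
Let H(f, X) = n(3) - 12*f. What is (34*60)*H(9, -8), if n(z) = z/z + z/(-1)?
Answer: -224400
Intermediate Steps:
n(z) = 1 - z (n(z) = 1 + z*(-1) = 1 - z)
H(f, X) = -2 - 12*f (H(f, X) = (1 - 1*3) - 12*f = (1 - 3) - 12*f = -2 - 12*f)
(34*60)*H(9, -8) = (34*60)*(-2 - 12*9) = 2040*(-2 - 108) = 2040*(-110) = -224400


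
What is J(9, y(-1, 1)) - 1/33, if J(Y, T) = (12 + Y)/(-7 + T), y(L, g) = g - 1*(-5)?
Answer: -694/33 ≈ -21.030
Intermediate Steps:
y(L, g) = 5 + g (y(L, g) = g + 5 = 5 + g)
J(Y, T) = (12 + Y)/(-7 + T)
J(9, y(-1, 1)) - 1/33 = (12 + 9)/(-7 + (5 + 1)) - 1/33 = 21/(-7 + 6) - 1*1/33 = 21/(-1) - 1/33 = -1*21 - 1/33 = -21 - 1/33 = -694/33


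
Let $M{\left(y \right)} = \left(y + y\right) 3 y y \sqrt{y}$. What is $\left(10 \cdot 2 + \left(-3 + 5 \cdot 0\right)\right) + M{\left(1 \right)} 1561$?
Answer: $9383$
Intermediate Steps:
$M{\left(y \right)} = 6 y^{\frac{7}{2}}$ ($M{\left(y \right)} = 2 y 3 y^{2} \sqrt{y} = 6 y^{3} \sqrt{y} = 6 y^{\frac{7}{2}}$)
$\left(10 \cdot 2 + \left(-3 + 5 \cdot 0\right)\right) + M{\left(1 \right)} 1561 = \left(10 \cdot 2 + \left(-3 + 5 \cdot 0\right)\right) + 6 \cdot 1^{\frac{7}{2}} \cdot 1561 = \left(20 + \left(-3 + 0\right)\right) + 6 \cdot 1 \cdot 1561 = \left(20 - 3\right) + 6 \cdot 1561 = 17 + 9366 = 9383$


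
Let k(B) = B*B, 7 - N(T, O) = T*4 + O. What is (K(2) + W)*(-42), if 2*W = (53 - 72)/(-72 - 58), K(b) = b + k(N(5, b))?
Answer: -1239819/130 ≈ -9537.1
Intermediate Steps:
N(T, O) = 7 - O - 4*T (N(T, O) = 7 - (T*4 + O) = 7 - (4*T + O) = 7 - (O + 4*T) = 7 + (-O - 4*T) = 7 - O - 4*T)
k(B) = B**2
K(b) = b + (-13 - b)**2 (K(b) = b + (7 - b - 4*5)**2 = b + (7 - b - 20)**2 = b + (-13 - b)**2)
W = 19/260 (W = ((53 - 72)/(-72 - 58))/2 = (-19/(-130))/2 = (-19*(-1/130))/2 = (1/2)*(19/130) = 19/260 ≈ 0.073077)
(K(2) + W)*(-42) = ((2 + (13 + 2)**2) + 19/260)*(-42) = ((2 + 15**2) + 19/260)*(-42) = ((2 + 225) + 19/260)*(-42) = (227 + 19/260)*(-42) = (59039/260)*(-42) = -1239819/130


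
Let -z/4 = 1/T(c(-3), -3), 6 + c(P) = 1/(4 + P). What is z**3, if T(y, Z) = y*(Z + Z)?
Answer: -8/3375 ≈ -0.0023704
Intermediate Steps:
c(P) = -6 + 1/(4 + P)
T(y, Z) = 2*Z*y (T(y, Z) = y*(2*Z) = 2*Z*y)
z = -2/15 (z = -4*(-(4 - 3)/(6*(-23 - 6*(-3)))) = -4*(-1/(6*(-23 + 18))) = -4/(2*(-3)*(1*(-5))) = -4/(2*(-3)*(-5)) = -4/30 = -4*1/30 = -2/15 ≈ -0.13333)
z**3 = (-2/15)**3 = -8/3375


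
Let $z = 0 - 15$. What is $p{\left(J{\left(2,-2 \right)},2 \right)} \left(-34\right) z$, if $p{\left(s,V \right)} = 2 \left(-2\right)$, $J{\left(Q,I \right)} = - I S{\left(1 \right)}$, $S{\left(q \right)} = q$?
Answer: $-2040$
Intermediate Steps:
$J{\left(Q,I \right)} = - I$ ($J{\left(Q,I \right)} = - I 1 = - I$)
$z = -15$
$p{\left(s,V \right)} = -4$
$p{\left(J{\left(2,-2 \right)},2 \right)} \left(-34\right) z = \left(-4\right) \left(-34\right) \left(-15\right) = 136 \left(-15\right) = -2040$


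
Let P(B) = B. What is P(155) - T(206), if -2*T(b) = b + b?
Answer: 361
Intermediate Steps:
T(b) = -b (T(b) = -(b + b)/2 = -b)
P(155) - T(206) = 155 - (-1)*206 = 155 - 1*(-206) = 155 + 206 = 361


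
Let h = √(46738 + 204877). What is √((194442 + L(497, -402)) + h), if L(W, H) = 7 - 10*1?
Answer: √(194439 + 7*√5135) ≈ 441.52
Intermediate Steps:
h = 7*√5135 (h = √251615 = 7*√5135 ≈ 501.61)
L(W, H) = -3 (L(W, H) = 7 - 10 = -3)
√((194442 + L(497, -402)) + h) = √((194442 - 3) + 7*√5135) = √(194439 + 7*√5135)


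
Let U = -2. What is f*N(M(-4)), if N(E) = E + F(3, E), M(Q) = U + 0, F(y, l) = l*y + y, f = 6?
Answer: -30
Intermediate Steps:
F(y, l) = y + l*y
M(Q) = -2 (M(Q) = -2 + 0 = -2)
N(E) = 3 + 4*E (N(E) = E + 3*(1 + E) = E + (3 + 3*E) = 3 + 4*E)
f*N(M(-4)) = 6*(3 + 4*(-2)) = 6*(3 - 8) = 6*(-5) = -30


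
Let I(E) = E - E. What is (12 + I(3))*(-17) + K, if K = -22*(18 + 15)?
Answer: -930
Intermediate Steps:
I(E) = 0
K = -726 (K = -22*33 = -726)
(12 + I(3))*(-17) + K = (12 + 0)*(-17) - 726 = 12*(-17) - 726 = -204 - 726 = -930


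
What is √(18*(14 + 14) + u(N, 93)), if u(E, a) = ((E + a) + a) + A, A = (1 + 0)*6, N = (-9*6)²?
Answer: 2*√903 ≈ 60.100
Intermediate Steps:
N = 2916 (N = (-54)² = 2916)
A = 6 (A = 1*6 = 6)
u(E, a) = 6 + E + 2*a (u(E, a) = ((E + a) + a) + 6 = (E + 2*a) + 6 = 6 + E + 2*a)
√(18*(14 + 14) + u(N, 93)) = √(18*(14 + 14) + (6 + 2916 + 2*93)) = √(18*28 + (6 + 2916 + 186)) = √(504 + 3108) = √3612 = 2*√903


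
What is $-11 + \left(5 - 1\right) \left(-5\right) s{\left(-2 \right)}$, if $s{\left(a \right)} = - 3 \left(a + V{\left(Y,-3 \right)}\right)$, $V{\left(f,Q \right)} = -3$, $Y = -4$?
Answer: $-311$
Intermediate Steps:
$s{\left(a \right)} = 9 - 3 a$ ($s{\left(a \right)} = - 3 \left(a - 3\right) = - 3 \left(-3 + a\right) = 9 - 3 a$)
$-11 + \left(5 - 1\right) \left(-5\right) s{\left(-2 \right)} = -11 + \left(5 - 1\right) \left(-5\right) \left(9 - -6\right) = -11 + 4 \left(-5\right) \left(9 + 6\right) = -11 - 300 = -311$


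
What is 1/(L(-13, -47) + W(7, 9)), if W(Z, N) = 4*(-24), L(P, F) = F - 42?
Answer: -1/185 ≈ -0.0054054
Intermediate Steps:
L(P, F) = -42 + F
W(Z, N) = -96
1/(L(-13, -47) + W(7, 9)) = 1/((-42 - 47) - 96) = 1/(-89 - 96) = 1/(-185) = -1/185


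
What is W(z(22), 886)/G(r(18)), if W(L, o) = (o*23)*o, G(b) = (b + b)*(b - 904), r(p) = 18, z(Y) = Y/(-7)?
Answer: -10189/18 ≈ -566.06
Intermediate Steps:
z(Y) = -Y/7 (z(Y) = Y*(-⅐) = -Y/7)
G(b) = 2*b*(-904 + b) (G(b) = (2*b)*(-904 + b) = 2*b*(-904 + b))
W(L, o) = 23*o² (W(L, o) = (23*o)*o = 23*o²)
W(z(22), 886)/G(r(18)) = (23*886²)/((2*18*(-904 + 18))) = (23*784996)/((2*18*(-886))) = 18054908/(-31896) = 18054908*(-1/31896) = -10189/18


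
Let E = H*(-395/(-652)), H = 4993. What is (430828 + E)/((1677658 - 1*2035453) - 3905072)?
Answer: -282872091/2779389284 ≈ -0.10177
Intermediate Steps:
E = 1972235/652 (E = 4993*(-395/(-652)) = 4993*(-395*(-1/652)) = 4993*(395/652) = 1972235/652 ≈ 3024.9)
(430828 + E)/((1677658 - 1*2035453) - 3905072) = (430828 + 1972235/652)/((1677658 - 1*2035453) - 3905072) = 282872091/(652*((1677658 - 2035453) - 3905072)) = 282872091/(652*(-357795 - 3905072)) = (282872091/652)/(-4262867) = (282872091/652)*(-1/4262867) = -282872091/2779389284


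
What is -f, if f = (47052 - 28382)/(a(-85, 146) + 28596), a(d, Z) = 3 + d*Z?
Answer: -18670/16189 ≈ -1.1533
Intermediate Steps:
a(d, Z) = 3 + Z*d
f = 18670/16189 (f = (47052 - 28382)/((3 + 146*(-85)) + 28596) = 18670/((3 - 12410) + 28596) = 18670/(-12407 + 28596) = 18670/16189 ≈ 1.1533)
-f = -1*18670/16189 = -18670/16189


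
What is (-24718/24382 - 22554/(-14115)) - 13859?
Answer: -794900096802/57358655 ≈ -13858.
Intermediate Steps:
(-24718/24382 - 22554/(-14115)) - 13859 = (-24718*1/24382 - 22554*(-1/14115)) - 13859 = (-12359/12191 + 7518/4705) - 13859 = 33502843/57358655 - 13859 = -794900096802/57358655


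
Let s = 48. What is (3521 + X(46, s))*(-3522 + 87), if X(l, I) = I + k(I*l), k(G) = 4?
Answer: -12273255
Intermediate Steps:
X(l, I) = 4 + I (X(l, I) = I + 4 = 4 + I)
(3521 + X(46, s))*(-3522 + 87) = (3521 + (4 + 48))*(-3522 + 87) = (3521 + 52)*(-3435) = 3573*(-3435) = -12273255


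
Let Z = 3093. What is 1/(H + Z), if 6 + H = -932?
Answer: 1/2155 ≈ 0.00046404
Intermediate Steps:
H = -938 (H = -6 - 932 = -938)
1/(H + Z) = 1/(-938 + 3093) = 1/2155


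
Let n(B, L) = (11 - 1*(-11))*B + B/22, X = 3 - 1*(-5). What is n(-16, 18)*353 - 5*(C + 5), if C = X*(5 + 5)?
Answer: -1374315/11 ≈ -1.2494e+5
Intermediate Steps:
X = 8 (X = 3 + 5 = 8)
C = 80 (C = 8*(5 + 5) = 8*10 = 80)
n(B, L) = 485*B/22 (n(B, L) = (11 + 11)*B + B*(1/22) = 22*B + B/22 = 485*B/22)
n(-16, 18)*353 - 5*(C + 5) = ((485/22)*(-16))*353 - 5*(80 + 5) = -3880/11*353 - 5*85 = -1369640/11 - 425 = -1374315/11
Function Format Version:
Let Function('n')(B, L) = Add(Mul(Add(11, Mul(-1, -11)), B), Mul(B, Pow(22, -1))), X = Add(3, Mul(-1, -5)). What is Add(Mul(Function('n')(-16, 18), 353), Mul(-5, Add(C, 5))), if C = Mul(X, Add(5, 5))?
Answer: Rational(-1374315, 11) ≈ -1.2494e+5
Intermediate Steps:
X = 8 (X = Add(3, 5) = 8)
C = 80 (C = Mul(8, Add(5, 5)) = Mul(8, 10) = 80)
Function('n')(B, L) = Mul(Rational(485, 22), B) (Function('n')(B, L) = Add(Mul(Add(11, 11), B), Mul(B, Rational(1, 22))) = Add(Mul(22, B), Mul(Rational(1, 22), B)) = Mul(Rational(485, 22), B))
Add(Mul(Function('n')(-16, 18), 353), Mul(-5, Add(C, 5))) = Add(Mul(Mul(Rational(485, 22), -16), 353), Mul(-5, Add(80, 5))) = Add(Mul(Rational(-3880, 11), 353), Mul(-5, 85)) = Add(Rational(-1369640, 11), -425) = Rational(-1374315, 11)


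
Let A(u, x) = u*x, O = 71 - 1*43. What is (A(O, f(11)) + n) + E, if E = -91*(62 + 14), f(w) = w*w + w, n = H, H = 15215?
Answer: 11995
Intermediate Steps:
n = 15215
O = 28 (O = 71 - 43 = 28)
f(w) = w + w² (f(w) = w² + w = w + w²)
E = -6916 (E = -91*76 = -6916)
(A(O, f(11)) + n) + E = (28*(11*(1 + 11)) + 15215) - 6916 = (28*(11*12) + 15215) - 6916 = (28*132 + 15215) - 6916 = (3696 + 15215) - 6916 = 18911 - 6916 = 11995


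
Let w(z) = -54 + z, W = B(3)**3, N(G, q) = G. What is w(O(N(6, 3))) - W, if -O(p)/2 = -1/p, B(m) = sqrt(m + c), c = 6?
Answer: -242/3 ≈ -80.667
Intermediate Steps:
B(m) = sqrt(6 + m) (B(m) = sqrt(m + 6) = sqrt(6 + m))
O(p) = 2/p (O(p) = -(-2)/p = 2/p)
W = 27 (W = (sqrt(6 + 3))**3 = (sqrt(9))**3 = 3**3 = 27)
w(O(N(6, 3))) - W = (-54 + 2/6) - 1*27 = (-54 + 2*(1/6)) - 27 = (-54 + 1/3) - 27 = -161/3 - 27 = -242/3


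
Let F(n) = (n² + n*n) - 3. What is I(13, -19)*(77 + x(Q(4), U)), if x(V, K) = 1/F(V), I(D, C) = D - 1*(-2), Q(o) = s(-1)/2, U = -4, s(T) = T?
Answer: 1149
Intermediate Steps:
F(n) = -3 + 2*n² (F(n) = (n² + n²) - 3 = 2*n² - 3 = -3 + 2*n²)
Q(o) = -½ (Q(o) = -1/2 = -1*½ = -½)
I(D, C) = 2 + D (I(D, C) = D + 2 = 2 + D)
x(V, K) = 1/(-3 + 2*V²)
I(13, -19)*(77 + x(Q(4), U)) = (2 + 13)*(77 + 1/(-3 + 2*(-½)²)) = 15*(77 + 1/(-3 + 2*(¼))) = 15*(77 + 1/(-3 + ½)) = 15*(77 + 1/(-5/2)) = 15*(77 - ⅖) = 15*(383/5) = 1149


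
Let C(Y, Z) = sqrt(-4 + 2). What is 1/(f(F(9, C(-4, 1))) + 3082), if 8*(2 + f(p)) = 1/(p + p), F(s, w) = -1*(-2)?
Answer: 32/98561 ≈ 0.00032467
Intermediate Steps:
C(Y, Z) = I*sqrt(2) (C(Y, Z) = sqrt(-2) = I*sqrt(2))
F(s, w) = 2
f(p) = -2 + 1/(16*p) (f(p) = -2 + 1/(8*(p + p)) = -2 + 1/(8*((2*p))) = -2 + (1/(2*p))/8 = -2 + 1/(16*p))
1/(f(F(9, C(-4, 1))) + 3082) = 1/((-2 + (1/16)/2) + 3082) = 1/((-2 + (1/16)*(1/2)) + 3082) = 1/((-2 + 1/32) + 3082) = 1/(-63/32 + 3082) = 1/(98561/32) = 32/98561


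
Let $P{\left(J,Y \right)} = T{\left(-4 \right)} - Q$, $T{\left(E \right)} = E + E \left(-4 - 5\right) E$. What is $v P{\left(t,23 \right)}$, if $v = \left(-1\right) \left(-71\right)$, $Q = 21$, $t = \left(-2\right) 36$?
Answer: $-11999$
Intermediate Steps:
$t = -72$
$T{\left(E \right)} = E - 9 E^{2}$ ($T{\left(E \right)} = E + E \left(- 9 E\right) = E - 9 E^{2}$)
$P{\left(J,Y \right)} = -169$ ($P{\left(J,Y \right)} = - 4 \left(1 - -36\right) - 21 = - 4 \left(1 + 36\right) - 21 = \left(-4\right) 37 - 21 = -148 - 21 = -169$)
$v = 71$
$v P{\left(t,23 \right)} = 71 \left(-169\right) = -11999$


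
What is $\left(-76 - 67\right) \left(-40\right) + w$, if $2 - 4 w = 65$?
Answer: $\frac{22817}{4} \approx 5704.3$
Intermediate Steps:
$w = - \frac{63}{4}$ ($w = \frac{1}{2} - \frac{65}{4} = - \frac{63}{4} \approx -15.75$)
$\left(-76 - 67\right) \left(-40\right) + w = \left(-76 - 67\right) \left(-40\right) - \frac{63}{4} = \left(-143\right) \left(-40\right) - \frac{63}{4} = 5720 - \frac{63}{4} = \frac{22817}{4}$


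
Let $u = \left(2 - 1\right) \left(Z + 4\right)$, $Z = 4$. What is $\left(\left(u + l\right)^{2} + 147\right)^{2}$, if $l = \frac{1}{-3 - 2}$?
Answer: $\frac{26998416}{625} \approx 43197.0$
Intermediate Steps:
$u = 8$ ($u = \left(2 - 1\right) \left(4 + 4\right) = 1 \cdot 8 = 8$)
$l = - \frac{1}{5}$ ($l = \frac{1}{-3 + \left(-5 + 3\right)} = \frac{1}{-3 - 2} = \frac{1}{-5} = - \frac{1}{5} \approx -0.2$)
$\left(\left(u + l\right)^{2} + 147\right)^{2} = \left(\left(8 - \frac{1}{5}\right)^{2} + 147\right)^{2} = \left(\left(\frac{39}{5}\right)^{2} + 147\right)^{2} = \left(\frac{1521}{25} + 147\right)^{2} = \left(\frac{5196}{25}\right)^{2} = \frac{26998416}{625}$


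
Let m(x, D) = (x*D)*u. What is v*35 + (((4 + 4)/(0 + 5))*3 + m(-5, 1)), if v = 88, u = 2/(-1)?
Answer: 15474/5 ≈ 3094.8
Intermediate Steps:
u = -2 (u = 2*(-1) = -2)
m(x, D) = -2*D*x (m(x, D) = (x*D)*(-2) = (D*x)*(-2) = -2*D*x)
v*35 + (((4 + 4)/(0 + 5))*3 + m(-5, 1)) = 88*35 + (((4 + 4)/(0 + 5))*3 - 2*1*(-5)) = 3080 + ((8/5)*3 + 10) = 3080 + (24/5 + 10) = 3080 + 74/5 = 15474/5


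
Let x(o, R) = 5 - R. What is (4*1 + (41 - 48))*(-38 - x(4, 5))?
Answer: 114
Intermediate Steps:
(4*1 + (41 - 48))*(-38 - x(4, 5)) = (4*1 + (41 - 48))*(-38 - (5 - 1*5)) = (4 - 7)*(-38 - (5 - 5)) = -3*(-38 - 1*0) = -3*(-38 + 0) = -3*(-38) = 114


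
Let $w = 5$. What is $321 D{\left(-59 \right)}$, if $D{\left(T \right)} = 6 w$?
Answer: $9630$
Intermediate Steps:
$D{\left(T \right)} = 30$ ($D{\left(T \right)} = 6 \cdot 5 = 30$)
$321 D{\left(-59 \right)} = 321 \cdot 30 = 9630$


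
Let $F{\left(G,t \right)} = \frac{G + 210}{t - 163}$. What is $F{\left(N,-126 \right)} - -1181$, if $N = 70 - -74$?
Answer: $\frac{340955}{289} \approx 1179.8$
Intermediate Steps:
$N = 144$ ($N = 70 + 74 = 144$)
$F{\left(G,t \right)} = \frac{210 + G}{-163 + t}$
$F{\left(N,-126 \right)} - -1181 = \frac{210 + 144}{-163 - 126} - -1181 = \frac{1}{-289} \cdot 354 + 1181 = \left(- \frac{1}{289}\right) 354 + 1181 = - \frac{354}{289} + 1181 = \frac{340955}{289}$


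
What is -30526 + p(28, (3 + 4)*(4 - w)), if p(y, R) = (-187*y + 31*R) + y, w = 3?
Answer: -35517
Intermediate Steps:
p(y, R) = -186*y + 31*R
-30526 + p(28, (3 + 4)*(4 - w)) = -30526 + (-186*28 + 31*((3 + 4)*(4 - 1*3))) = -30526 + (-5208 + 31*(7*(4 - 3))) = -30526 + (-5208 + 31*(7*1)) = -30526 + (-5208 + 31*7) = -30526 + (-5208 + 217) = -30526 - 4991 = -35517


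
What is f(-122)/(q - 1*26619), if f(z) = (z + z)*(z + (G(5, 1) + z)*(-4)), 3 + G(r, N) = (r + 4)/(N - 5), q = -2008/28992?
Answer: 342207072/96467507 ≈ 3.5474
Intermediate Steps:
q = -251/3624 (q = -2008*1/28992 = -251/3624 ≈ -0.069260)
G(r, N) = -3 + (4 + r)/(-5 + N) (G(r, N) = -3 + (r + 4)/(N - 5) = -3 + (4 + r)/(-5 + N))
f(z) = 2*z*(21 - 3*z) (f(z) = (z + z)*(z + ((19 + 5 - 3*1)/(-5 + 1) + z)*(-4)) = (2*z)*(z + ((19 + 5 - 3)/(-4) + z)*(-4)) = (2*z)*(z + (-1/4*21 + z)*(-4)) = (2*z)*(z + (-21/4 + z)*(-4)) = (2*z)*(z + (21 - 4*z)) = (2*z)*(21 - 3*z) = 2*z*(21 - 3*z))
f(-122)/(q - 1*26619) = (6*(-122)*(7 - 1*(-122)))/(-251/3624 - 1*26619) = (6*(-122)*(7 + 122))/(-251/3624 - 26619) = (6*(-122)*129)/(-96467507/3624) = -94428*(-3624/96467507) = 342207072/96467507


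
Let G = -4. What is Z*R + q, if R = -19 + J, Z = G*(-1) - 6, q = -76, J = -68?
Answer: 98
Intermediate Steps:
Z = -2 (Z = -4*(-1) - 6 = 4 - 6 = -2)
R = -87 (R = -19 - 68 = -87)
Z*R + q = -2*(-87) - 76 = 174 - 76 = 98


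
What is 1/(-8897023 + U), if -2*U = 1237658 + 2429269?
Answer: -2/21460973 ≈ -9.3192e-8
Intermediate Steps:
U = -3666927/2 (U = -(1237658 + 2429269)/2 = -½*3666927 = -3666927/2 ≈ -1.8335e+6)
1/(-8897023 + U) = 1/(-8897023 - 3666927/2) = 1/(-21460973/2) = -2/21460973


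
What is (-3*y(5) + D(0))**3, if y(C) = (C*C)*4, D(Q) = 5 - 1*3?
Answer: -26463592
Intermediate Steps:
D(Q) = 2 (D(Q) = 5 - 3 = 2)
y(C) = 4*C**2 (y(C) = C**2*4 = 4*C**2)
(-3*y(5) + D(0))**3 = (-12*5**2 + 2)**3 = (-12*25 + 2)**3 = (-3*100 + 2)**3 = (-300 + 2)**3 = (-298)**3 = -26463592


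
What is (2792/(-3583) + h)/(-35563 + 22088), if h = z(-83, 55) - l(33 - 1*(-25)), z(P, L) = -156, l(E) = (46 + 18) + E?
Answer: 90806/4389175 ≈ 0.020689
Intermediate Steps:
l(E) = 64 + E
h = -278 (h = -156 - (64 + (33 - 1*(-25))) = -156 - (64 + (33 + 25)) = -156 - (64 + 58) = -156 - 1*122 = -156 - 122 = -278)
(2792/(-3583) + h)/(-35563 + 22088) = (2792/(-3583) - 278)/(-35563 + 22088) = (2792*(-1/3583) - 278)/(-13475) = (-2792/3583 - 278)*(-1/13475) = -998866/3583*(-1/13475) = 90806/4389175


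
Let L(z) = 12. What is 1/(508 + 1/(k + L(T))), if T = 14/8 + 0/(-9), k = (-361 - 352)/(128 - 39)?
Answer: 355/180429 ≈ 0.0019675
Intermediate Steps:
k = -713/89 ≈ -8.0112
T = 7/4 (T = 14*(⅛) + 0*(-⅑) = 7/4 + 0 = 7/4 ≈ 1.7500)
1/(508 + 1/(k + L(T))) = 1/(508 + 1/(-713/89 + 12)) = 1/(508 + 1/(355/89)) = 1/(508 + 89/355) = 1/(180429/355) = 355/180429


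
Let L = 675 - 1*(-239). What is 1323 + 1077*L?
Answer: 985701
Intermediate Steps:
L = 914 (L = 675 + 239 = 914)
1323 + 1077*L = 1323 + 1077*914 = 1323 + 984378 = 985701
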